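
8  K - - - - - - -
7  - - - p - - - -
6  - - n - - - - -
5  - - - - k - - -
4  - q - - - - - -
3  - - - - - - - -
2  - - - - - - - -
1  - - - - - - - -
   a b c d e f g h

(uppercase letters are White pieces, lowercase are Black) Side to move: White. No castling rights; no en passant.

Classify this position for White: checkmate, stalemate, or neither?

stalemate

White to move; white king on a8.
In check: no.
King squares — a7: attacked by Nc6; b7: attacked by Qb4; b8: attacked by Qb4.
Legal moves for White: none.
Not in check and no legal moves → stalemate.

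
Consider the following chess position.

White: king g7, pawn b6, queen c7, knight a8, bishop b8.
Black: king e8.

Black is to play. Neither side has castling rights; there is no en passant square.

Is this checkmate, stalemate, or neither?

stalemate

Black to move; black king on e8.
In check: no.
King squares — d7: attacked by Qc7; e7: attacked by Qc7; f7: attacked by Qc7; d8: attacked by Qc7; f8: attacked by Kg7.
Legal moves for Black: none.
Not in check and no legal moves → stalemate.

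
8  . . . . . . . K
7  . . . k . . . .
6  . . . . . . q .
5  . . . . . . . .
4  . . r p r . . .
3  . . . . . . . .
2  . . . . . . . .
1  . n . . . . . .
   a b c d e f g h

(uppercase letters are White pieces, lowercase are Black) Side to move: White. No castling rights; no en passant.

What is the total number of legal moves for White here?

White to move; king on h8.
In check: no.
Legal moves: none.
Count: 0.

0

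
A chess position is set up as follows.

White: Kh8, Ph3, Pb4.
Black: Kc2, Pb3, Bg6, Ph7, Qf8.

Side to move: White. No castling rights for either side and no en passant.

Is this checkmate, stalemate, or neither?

checkmate

White to move; white king on h8.
In check: yes, from the black queen on f8.
King squares — g7: attacked by Qf8; h7: attacked by Bg6; g8: attacked by Qf8.
Legal moves for White: none.
In check with no legal moves → checkmate.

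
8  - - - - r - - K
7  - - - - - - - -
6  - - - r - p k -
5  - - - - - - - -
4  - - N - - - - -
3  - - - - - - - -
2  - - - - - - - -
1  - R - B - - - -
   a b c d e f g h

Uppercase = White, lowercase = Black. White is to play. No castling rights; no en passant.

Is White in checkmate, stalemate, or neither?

checkmate

White to move; white king on h8.
In check: yes, from the black rook on e8.
King squares — g7: attacked by Kg6; h7: attacked by Kg6; g8: attacked by Re8.
Legal moves for White: none.
In check with no legal moves → checkmate.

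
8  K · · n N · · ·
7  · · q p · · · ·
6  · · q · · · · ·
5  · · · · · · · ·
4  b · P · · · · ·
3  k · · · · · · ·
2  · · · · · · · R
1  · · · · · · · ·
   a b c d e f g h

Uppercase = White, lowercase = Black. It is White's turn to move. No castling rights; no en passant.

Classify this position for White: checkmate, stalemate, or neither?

checkmate

White to move; white king on a8.
In check: yes, from the black queen on c6.
King squares — a7: attacked by Qc7; b7: attacked by Qc6; b8: attacked by Qc7.
Legal moves for White: none.
In check with no legal moves → checkmate.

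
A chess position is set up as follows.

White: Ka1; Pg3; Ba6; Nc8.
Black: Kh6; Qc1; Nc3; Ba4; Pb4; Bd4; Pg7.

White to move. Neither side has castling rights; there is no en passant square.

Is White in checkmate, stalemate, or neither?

checkmate

White to move; white king on a1.
In check: yes, from the black queen on c1.
King squares — b1: attacked by Qc1; a2: attacked by Nc3; b2: attacked by Qc1.
Legal moves for White: none.
In check with no legal moves → checkmate.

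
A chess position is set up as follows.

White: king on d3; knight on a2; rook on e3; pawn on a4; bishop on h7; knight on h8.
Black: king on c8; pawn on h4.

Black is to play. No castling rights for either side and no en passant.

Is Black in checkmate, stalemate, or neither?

neither

Black to move; black king on c8.
In check: no.
Legal moves for Black: Kd8, Kb8, Kd7, Kc7, Kb7, h3.
Black has 6 legal moves and is not in check → neither.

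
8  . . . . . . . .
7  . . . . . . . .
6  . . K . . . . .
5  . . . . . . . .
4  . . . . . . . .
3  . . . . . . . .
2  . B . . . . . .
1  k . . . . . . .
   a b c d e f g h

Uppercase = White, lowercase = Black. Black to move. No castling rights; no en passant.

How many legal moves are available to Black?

3

Black to move; king on a1.
In check: yes, from the white bishop on b2.
Legal moves: Kxb2, Ka2, Kb1.
Count: 3.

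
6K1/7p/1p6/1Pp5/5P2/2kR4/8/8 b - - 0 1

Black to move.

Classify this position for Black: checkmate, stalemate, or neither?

neither

Black to move; black king on c3.
In check: yes, from the white rook on d3.
Legal moves for Black: Kc4, Kb4, Kxd3, Kc2, Kb2.
Black is in check but has 5 legal moves → neither.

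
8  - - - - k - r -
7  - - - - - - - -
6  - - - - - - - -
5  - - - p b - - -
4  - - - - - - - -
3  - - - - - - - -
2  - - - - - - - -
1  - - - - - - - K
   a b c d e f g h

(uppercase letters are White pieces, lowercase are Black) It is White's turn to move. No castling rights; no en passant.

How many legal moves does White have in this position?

0

White to move; king on h1.
In check: no.
Legal moves: none.
Count: 0.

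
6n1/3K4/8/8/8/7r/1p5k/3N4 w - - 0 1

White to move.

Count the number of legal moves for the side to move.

White to move; king on d7.
In check: no.
Legal moves: Ke8, Kd8, Kc8, Kc7, Ke6, Kd6, Kc6, Ne3, Nc3, Nf2, Nxb2.
Count: 11.

11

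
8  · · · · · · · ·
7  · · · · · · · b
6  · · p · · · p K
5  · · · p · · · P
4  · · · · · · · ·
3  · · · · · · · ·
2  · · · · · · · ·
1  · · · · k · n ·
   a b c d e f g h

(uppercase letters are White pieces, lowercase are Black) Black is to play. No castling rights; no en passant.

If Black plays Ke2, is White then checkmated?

no

After Ke2: white king on h6; in check: no.
White is not in check, so this cannot be checkmate.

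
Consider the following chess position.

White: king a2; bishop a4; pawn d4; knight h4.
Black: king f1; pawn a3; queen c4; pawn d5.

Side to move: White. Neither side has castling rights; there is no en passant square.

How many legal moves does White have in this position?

White to move; king on a2.
In check: yes, from the black queen on c4.
Legal moves: Kxa3, Kb1, Ka1, Bb3.
Count: 4.

4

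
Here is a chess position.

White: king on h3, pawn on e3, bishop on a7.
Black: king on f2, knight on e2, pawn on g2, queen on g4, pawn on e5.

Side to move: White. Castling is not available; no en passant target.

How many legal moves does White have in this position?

2

White to move; king on h3.
In check: yes, from the black queen on g4.
Legal moves: Kxg4, Kh2.
Count: 2.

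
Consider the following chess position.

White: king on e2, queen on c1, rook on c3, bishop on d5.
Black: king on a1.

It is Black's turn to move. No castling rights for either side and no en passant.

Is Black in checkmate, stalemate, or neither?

Black to move; black king on a1.
In check: yes, from the white queen on c1.
King squares — b1: attacked by Qc1; a2: attacked by Bd5; b2: attacked by Qc1.
Legal moves for Black: none.
In check with no legal moves → checkmate.

checkmate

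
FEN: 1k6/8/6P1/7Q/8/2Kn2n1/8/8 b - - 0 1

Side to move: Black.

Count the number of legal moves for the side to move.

19

Black to move; king on b8.
In check: no.
Legal moves: Kc8, Ka8, Kc7, Kb7, Ka7, Nxh5, Nf5, Ne4+, Ne2+, Nh1, Nf1, Ne5, Nc5, Nf4, Nb4, Nf2, Nb2, Ne1, Nc1.
Count: 19.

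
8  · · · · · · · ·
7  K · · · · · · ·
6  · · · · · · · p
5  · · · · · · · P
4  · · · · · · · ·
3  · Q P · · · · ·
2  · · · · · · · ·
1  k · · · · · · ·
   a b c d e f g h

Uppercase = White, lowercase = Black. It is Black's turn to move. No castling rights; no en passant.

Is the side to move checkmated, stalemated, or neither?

stalemate

Black to move; black king on a1.
In check: no.
King squares — b1: attacked by Qb3; a2: attacked by Qb3; b2: attacked by Qb3.
Legal moves for Black: none.
Not in check and no legal moves → stalemate.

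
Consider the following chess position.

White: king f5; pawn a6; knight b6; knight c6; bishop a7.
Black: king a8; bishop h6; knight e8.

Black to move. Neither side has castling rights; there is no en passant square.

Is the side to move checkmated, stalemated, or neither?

Black to move; black king on a8.
In check: yes, from the white knight on b6.
King squares — a7: attacked by Nc6; b7: attacked by Pa6; b8: attacked by Nc6.
Legal moves for Black: none.
In check with no legal moves → checkmate.

checkmate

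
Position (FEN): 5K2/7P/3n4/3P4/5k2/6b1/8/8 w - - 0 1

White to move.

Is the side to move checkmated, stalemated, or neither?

neither

White to move; white king on f8.
In check: no.
Legal moves for White: Kg8, Kg7, Ke7, h8=Q, h8=R, h8=B, h8=N.
White has 7 legal moves and is not in check → neither.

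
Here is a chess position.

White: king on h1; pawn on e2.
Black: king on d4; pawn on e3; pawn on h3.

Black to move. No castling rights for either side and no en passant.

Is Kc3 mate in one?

no

After Kc3: white king on h1; in check: no.
White is not in check, so this cannot be checkmate.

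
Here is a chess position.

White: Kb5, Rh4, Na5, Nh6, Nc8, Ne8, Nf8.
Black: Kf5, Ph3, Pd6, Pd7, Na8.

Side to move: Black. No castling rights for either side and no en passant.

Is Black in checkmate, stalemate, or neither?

neither

Black to move; black king on f5.
In check: yes, from the white knight on h6.
Legal moves for Black: Kg5, Ke5.
Black is in check but has 2 legal moves → neither.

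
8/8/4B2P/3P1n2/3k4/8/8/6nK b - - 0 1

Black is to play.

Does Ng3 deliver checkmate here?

no

After Ng3: white king on h1; in check: yes, from the black knight on g3.
White has 3 legal replies: Kh2, Kg2, Kxg1.
In check but a legal move exists → not checkmate.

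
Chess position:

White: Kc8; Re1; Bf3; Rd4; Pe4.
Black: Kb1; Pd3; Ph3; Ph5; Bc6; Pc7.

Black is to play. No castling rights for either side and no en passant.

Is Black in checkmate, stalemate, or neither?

Black to move; black king on b1.
In check: yes, from the white rook on e1.
King squares — a1: attacked by Re1; c1: attacked by Re1; a2: available; b2: available; c2: available.
Legal moves for Black: Kc2, Kb2, Ka2.
Black is in check but has 3 legal moves → neither.

neither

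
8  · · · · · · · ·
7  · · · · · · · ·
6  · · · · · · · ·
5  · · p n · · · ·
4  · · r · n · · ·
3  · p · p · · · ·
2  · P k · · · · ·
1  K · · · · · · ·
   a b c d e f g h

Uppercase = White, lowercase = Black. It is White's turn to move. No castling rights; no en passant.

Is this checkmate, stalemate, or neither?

stalemate

White to move; white king on a1.
In check: no.
King squares — b1: attacked by Kc2; a2: attacked by Pb3; b2: own pawn.
Legal moves for White: none.
Not in check and no legal moves → stalemate.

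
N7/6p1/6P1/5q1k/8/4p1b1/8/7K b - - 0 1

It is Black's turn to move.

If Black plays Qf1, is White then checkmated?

After Qf1: white king on h1; in check: yes, from the black queen on f1.
King squares — g1: attacked by Qf1; g2: attacked by Qf1; h2: attacked by Bg3.
White has no legal moves → checkmate.

yes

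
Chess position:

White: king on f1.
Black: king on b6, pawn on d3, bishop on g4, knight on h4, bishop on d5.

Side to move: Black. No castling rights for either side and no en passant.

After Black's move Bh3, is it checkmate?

After Bh3: white king on f1; in check: yes, from the black bishop on h3.
White has 3 legal replies: Kf2, Kg1, Ke1.
In check but a legal move exists → not checkmate.

no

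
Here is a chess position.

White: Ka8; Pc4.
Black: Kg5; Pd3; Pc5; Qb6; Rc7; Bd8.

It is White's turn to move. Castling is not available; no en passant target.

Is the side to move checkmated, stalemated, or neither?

White to move; white king on a8.
In check: no.
King squares — a7: attacked by Qb6; b7: attacked by Qb6; b8: attacked by Qb6.
Legal moves for White: none.
Not in check and no legal moves → stalemate.

stalemate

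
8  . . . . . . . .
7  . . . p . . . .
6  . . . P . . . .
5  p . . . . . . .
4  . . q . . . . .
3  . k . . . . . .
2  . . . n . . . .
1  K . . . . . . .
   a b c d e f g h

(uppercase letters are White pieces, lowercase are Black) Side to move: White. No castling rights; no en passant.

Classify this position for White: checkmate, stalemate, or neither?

stalemate

White to move; white king on a1.
In check: no.
King squares — b1: attacked by Nd2; a2: attacked by Kb3; b2: attacked by Kb3.
Legal moves for White: none.
Not in check and no legal moves → stalemate.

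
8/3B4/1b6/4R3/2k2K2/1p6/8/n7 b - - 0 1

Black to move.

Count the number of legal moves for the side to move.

Black to move; king on c4.
In check: no.
Legal moves: Bd8, Bc7, Ba7, Bc5, Ba5, Bd4, Be3+, Bf2, Bg1, Kd4, Kb4, Kd3, Kc3, Nc2, b2.
Count: 15.

15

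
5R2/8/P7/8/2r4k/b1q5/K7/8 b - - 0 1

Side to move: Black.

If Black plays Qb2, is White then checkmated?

After Qb2: white king on a2; in check: yes, from the black queen on b2.
King squares — a1: attacked by Qb2; b1: attacked by Qb2; b2: attacked by Ba3; a3: attacked by Qb2; b3: attacked by Qb2.
White has no legal moves → checkmate.

yes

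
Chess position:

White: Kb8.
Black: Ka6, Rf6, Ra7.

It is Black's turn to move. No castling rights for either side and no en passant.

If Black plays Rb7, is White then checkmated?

no

After Rb7: white king on b8; in check: yes, from the black rook on b7.
White has 2 legal replies: Kc8, Ka8.
In check but a legal move exists → not checkmate.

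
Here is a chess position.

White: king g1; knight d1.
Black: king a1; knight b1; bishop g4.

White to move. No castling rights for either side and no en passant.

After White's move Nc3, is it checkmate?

no

After Nc3: black king on a1; in check: no.
Black is not in check, so this cannot be checkmate.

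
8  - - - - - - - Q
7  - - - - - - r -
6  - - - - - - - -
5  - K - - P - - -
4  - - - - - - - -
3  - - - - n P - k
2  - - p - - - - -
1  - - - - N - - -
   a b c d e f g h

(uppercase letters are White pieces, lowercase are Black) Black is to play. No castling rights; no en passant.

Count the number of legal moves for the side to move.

Black to move; king on h3.
In check: yes, from the white queen on h8.
Legal moves: Kg3, Rh7.
Count: 2.

2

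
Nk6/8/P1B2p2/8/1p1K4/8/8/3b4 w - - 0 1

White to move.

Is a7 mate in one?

After a7: black king on b8; in check: yes, from the white pawn on a7.
Black has 2 legal replies: Kc8, Kxa7.
In check but a legal move exists → not checkmate.

no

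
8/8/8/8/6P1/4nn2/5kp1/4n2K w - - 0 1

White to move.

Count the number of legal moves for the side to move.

White to move; king on h1.
In check: yes, from the black pawn on g2.
Legal moves: none.
Count: 0.

0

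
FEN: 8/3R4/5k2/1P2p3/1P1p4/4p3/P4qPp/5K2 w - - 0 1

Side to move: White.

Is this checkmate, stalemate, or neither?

checkmate

White to move; white king on f1.
In check: yes, from the black queen on f2.
King squares — e1: attacked by Qf2; g1: attacked by Qf2; e2: attacked by Qf2; f2: attacked by Pe3; g2: own pawn.
Legal moves for White: none.
In check with no legal moves → checkmate.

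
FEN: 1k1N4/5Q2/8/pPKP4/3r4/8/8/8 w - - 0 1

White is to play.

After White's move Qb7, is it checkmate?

After Qb7: black king on b8; in check: yes, from the white queen on b7.
King squares — a7: attacked by Qb7; b7: attacked by Nd8; c7: attacked by Qb7; a8: attacked by Qb7; c8: attacked by Qb7.
Black has no legal moves → checkmate.

yes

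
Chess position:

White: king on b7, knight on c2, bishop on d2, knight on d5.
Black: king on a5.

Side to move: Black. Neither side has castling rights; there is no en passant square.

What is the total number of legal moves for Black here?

Black to move; king on a5.
In check: yes, from the white bishop on d2.
Legal moves: Kb5, Ka4.
Count: 2.

2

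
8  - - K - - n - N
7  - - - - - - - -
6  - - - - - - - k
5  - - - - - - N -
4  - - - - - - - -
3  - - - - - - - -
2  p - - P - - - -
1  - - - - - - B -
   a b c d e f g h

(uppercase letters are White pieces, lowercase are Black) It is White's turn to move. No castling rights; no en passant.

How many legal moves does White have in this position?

21

White to move; king on c8.
In check: no.
Legal moves: Nhf7+, Ng6, Kd8, Kb8, Kc7, Kb7, Nh7, Ngf7+, Ne6, Ne4, Nh3, Nf3, Ba7, Bb6, Bc5, Bd4, Be3, Bh2, Bf2, d3, d4.
Count: 21.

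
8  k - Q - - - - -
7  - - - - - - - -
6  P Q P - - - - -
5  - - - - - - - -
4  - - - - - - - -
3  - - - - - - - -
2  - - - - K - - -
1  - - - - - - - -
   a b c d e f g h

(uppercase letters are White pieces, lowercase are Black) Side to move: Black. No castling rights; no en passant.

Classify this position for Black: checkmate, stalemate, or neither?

Black to move; black king on a8.
In check: yes, from the white queen on c8.
King squares — a7: attacked by Qb6; b7: attacked by Pa6; b8: attacked by Qb6.
Legal moves for Black: none.
In check with no legal moves → checkmate.

checkmate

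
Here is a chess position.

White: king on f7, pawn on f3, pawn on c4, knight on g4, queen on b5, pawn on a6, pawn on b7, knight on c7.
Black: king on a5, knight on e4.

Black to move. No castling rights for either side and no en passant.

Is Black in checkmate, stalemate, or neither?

checkmate

Black to move; black king on a5.
In check: yes, from the white queen on b5.
King squares — a4: attacked by Qb5; b4: attacked by Qb5; b5: attacked by Pc4; a6: attacked by Qb5; b6: attacked by Qb5.
Legal moves for Black: none.
In check with no legal moves → checkmate.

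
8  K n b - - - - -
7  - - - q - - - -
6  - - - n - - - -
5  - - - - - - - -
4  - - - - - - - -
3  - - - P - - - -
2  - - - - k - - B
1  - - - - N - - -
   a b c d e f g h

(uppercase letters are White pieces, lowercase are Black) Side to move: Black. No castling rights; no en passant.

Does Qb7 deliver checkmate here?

After Qb7: white king on a8; in check: yes, from the black queen on b7.
King squares — a7: attacked by Qb7; b7: attacked by Nd6; b8: attacked by Qb7.
White has no legal moves → checkmate.

yes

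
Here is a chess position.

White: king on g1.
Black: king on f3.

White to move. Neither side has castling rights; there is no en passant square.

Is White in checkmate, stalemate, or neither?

neither

White to move; white king on g1.
In check: no.
Legal moves for White: Kh2, Kh1, Kf1.
White has 3 legal moves and is not in check → neither.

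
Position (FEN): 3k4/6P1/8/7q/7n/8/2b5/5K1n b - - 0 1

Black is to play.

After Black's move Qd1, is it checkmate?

yes

After Qd1: white king on f1; in check: yes, from the black queen on d1.
King squares — e1: attacked by Qd1; g1: attacked by Qd1; e2: attacked by Qd1; f2: attacked by Nh1; g2: attacked by Nh4.
White has no legal moves → checkmate.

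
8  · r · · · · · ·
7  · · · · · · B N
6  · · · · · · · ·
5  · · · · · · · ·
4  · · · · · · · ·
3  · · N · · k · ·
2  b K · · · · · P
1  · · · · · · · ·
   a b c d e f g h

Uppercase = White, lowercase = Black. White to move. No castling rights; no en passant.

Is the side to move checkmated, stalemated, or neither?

White to move; white king on b2.
In check: yes, from the black rook on b8.
King squares — a1: available; b1: attacked by Ba2; c1: available; a2: available; c2: available; a3: available; b3: attacked by Ba2; c3: own knight.
Legal moves for White: Ka3, Kc2, Kxa2, Kc1, Ka1, Nb5.
White is in check but has 6 legal moves → neither.

neither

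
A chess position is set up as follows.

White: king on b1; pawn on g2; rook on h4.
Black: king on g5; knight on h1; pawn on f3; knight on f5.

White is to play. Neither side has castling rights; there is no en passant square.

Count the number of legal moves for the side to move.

White to move; king on b1.
In check: no.
Legal moves: Rh8, Rh7, Rh6, Rh5+, Rg4+, Rf4, Re4, Rd4, Rc4, Rb4, Ra4, Rh3, Rh2, Rxh1, Kc2, Kb2, Ka2, Kc1, Ka1, gxf3, g3, g4.
Count: 22.

22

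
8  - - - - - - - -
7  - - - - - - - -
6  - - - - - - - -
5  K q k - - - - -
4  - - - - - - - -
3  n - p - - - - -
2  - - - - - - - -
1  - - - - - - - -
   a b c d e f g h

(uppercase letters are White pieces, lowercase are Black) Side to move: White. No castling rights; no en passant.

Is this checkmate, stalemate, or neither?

checkmate

White to move; white king on a5.
In check: yes, from the black queen on b5.
King squares — a4: attacked by Qb5; b4: attacked by Qb5; b5: attacked by Na3; a6: attacked by Qb5; b6: attacked by Qb5.
Legal moves for White: none.
In check with no legal moves → checkmate.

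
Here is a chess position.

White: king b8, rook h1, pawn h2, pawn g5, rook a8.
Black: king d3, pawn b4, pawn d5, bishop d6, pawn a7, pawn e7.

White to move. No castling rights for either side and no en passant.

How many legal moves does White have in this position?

White to move; king on b8.
In check: yes, from the black bishop on d6.
Legal moves: Kc8, Kb7, Kxa7.
Count: 3.

3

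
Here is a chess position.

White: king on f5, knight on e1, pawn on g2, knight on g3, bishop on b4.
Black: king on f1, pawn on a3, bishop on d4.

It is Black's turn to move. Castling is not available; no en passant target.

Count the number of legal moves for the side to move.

2

Black to move; king on f1.
In check: yes, from the white knight on g3.
Legal moves: Kf2, Kg1.
Count: 2.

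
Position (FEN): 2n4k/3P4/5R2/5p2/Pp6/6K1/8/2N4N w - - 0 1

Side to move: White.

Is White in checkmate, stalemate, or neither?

White to move; white king on g3.
In check: no.
Legal moves for White include: Rf8+, Rf7, Rh6+, Rg6, Re6, Rd6, Rc6, Rb6, Ra6, Rxf5, Kh4, Kf4, Kh3, Kf3, Kh2, Kg2, Kf2, Nf2, ... (list truncated; more exist).
White has legal moves and is not in check → neither.

neither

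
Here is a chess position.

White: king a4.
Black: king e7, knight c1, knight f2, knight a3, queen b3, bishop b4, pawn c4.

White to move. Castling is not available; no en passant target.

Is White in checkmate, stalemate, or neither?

White to move; white king on a4.
In check: yes, from the black queen on b3.
King squares — a3: attacked by Qb3; b3: attacked by Nc1; b4: attacked by Qb3; a5: attacked by Bb4; b5: attacked by Na3.
Legal moves for White: none.
In check with no legal moves → checkmate.

checkmate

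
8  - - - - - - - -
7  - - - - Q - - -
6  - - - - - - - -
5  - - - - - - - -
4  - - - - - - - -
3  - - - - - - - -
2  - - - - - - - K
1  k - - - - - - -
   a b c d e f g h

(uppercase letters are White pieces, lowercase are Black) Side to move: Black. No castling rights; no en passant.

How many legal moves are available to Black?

3

Black to move; king on a1.
In check: no.
Legal moves: Kb2, Ka2, Kb1.
Count: 3.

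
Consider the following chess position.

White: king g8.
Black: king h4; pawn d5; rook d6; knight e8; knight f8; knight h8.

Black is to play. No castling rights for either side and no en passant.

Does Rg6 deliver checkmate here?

After Rg6: white king on g8; in check: yes, from the black rook on g6.
White has 2 legal replies: Kxh8, Kxf8.
In check but a legal move exists → not checkmate.

no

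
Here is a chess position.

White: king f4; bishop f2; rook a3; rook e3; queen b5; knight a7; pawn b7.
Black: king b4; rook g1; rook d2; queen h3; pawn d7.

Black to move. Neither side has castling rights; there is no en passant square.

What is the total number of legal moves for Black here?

Black to move; king on b4.
In check: yes, from the white queen on b5.
Legal moves: none.
Count: 0.

0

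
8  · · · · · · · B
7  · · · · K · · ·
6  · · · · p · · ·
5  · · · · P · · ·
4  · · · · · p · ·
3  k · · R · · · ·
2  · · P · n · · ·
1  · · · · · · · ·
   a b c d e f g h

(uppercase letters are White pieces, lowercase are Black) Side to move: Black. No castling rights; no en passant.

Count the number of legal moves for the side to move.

Black to move; king on a3.
In check: yes, from the white rook on d3.
Legal moves: Kb4, Ka4, Kb2, Ka2, Nc3.
Count: 5.

5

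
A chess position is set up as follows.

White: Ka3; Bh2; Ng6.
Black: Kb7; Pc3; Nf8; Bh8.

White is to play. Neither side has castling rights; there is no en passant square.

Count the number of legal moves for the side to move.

17

White to move; king on a3.
In check: no.
Legal moves: Nxh8, Nxf8, Ne7, Ne5, Nh4, Nf4, Kb4, Ka4, Kb3, Ka2, Bb8, Bc7, Bd6, Be5, Bf4, Bg3, Bg1.
Count: 17.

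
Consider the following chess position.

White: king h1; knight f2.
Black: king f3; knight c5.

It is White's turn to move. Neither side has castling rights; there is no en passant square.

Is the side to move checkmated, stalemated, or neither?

White to move; white king on h1.
In check: no.
Legal moves for White: Ng4, Ne4, Nh3, Nd3, Nd1, Kh2, Kg1.
White has 7 legal moves and is not in check → neither.

neither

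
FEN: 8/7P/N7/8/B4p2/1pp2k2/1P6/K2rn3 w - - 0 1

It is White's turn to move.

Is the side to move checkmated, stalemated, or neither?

checkmate

White to move; white king on a1.
In check: yes, from the black rook on d1.
King squares — b1: attacked by Rd1; a2: attacked by Pb3; b2: own pawn.
Legal moves for White: none.
In check with no legal moves → checkmate.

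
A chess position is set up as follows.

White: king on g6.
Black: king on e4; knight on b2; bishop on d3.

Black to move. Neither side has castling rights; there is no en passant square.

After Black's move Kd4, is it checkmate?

no

After Kd4: white king on g6; in check: yes, from the black bishop on d3.
White has 6 legal replies: Kg7, Kf7, Kh6, Kf6, Kh5, Kg5.
In check but a legal move exists → not checkmate.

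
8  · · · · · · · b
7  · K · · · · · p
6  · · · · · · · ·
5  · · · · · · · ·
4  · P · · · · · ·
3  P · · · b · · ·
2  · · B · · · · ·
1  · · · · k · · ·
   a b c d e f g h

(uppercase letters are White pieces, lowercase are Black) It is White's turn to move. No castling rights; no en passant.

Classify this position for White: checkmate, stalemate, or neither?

neither

White to move; white king on b7.
In check: no.
Legal moves for White: Kc8, Kb8, Ka8, Kc7, Kc6, Ka6, Bxh7, Bg6, Bf5, Be4, Ba4, Bd3, Bb3, Bd1, Bb1, b5, a4.
White has 17 legal moves and is not in check → neither.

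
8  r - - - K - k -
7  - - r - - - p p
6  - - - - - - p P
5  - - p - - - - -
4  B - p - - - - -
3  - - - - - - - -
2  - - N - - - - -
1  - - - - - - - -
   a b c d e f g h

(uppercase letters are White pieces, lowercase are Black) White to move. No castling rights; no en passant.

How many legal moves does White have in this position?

0

White to move; king on e8.
In check: yes, from the black rook on a8.
Legal moves: none.
Count: 0.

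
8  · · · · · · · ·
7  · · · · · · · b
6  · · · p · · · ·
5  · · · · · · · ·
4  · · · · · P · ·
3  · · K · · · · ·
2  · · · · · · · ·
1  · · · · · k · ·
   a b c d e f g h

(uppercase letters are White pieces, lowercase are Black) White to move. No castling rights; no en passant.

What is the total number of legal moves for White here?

7

White to move; king on c3.
In check: no.
Legal moves: Kd4, Kc4, Kb4, Kb3, Kd2, Kb2, f5.
Count: 7.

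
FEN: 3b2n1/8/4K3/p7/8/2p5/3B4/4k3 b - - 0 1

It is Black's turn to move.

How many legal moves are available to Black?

6

Black to move; king on e1.
In check: yes, from the white bishop on d2.
Legal moves: Kf2, Ke2, Kxd2, Kf1, Kd1, cxd2.
Count: 6.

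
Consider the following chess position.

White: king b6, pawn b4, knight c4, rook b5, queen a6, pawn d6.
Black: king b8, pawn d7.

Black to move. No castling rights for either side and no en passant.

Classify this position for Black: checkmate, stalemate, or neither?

stalemate

Black to move; black king on b8.
In check: no.
King squares — a7: attacked by Qa6; b7: attacked by Qa6; c7: attacked by Kb6; a8: attacked by Qa6; c8: attacked by Qa6.
Legal moves for Black: none.
Not in check and no legal moves → stalemate.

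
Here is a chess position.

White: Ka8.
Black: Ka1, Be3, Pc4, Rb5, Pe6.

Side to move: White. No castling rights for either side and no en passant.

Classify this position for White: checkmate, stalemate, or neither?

White to move; white king on a8.
In check: no.
King squares — a7: attacked by Be3; b7: attacked by Rb5; b8: attacked by Rb5.
Legal moves for White: none.
Not in check and no legal moves → stalemate.

stalemate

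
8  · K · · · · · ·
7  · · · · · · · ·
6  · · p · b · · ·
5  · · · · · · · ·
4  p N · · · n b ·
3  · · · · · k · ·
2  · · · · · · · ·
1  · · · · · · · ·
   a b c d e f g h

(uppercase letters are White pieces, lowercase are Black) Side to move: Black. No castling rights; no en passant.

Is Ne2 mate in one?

no

After Ne2: white king on b8; in check: no.
White is not in check, so this cannot be checkmate.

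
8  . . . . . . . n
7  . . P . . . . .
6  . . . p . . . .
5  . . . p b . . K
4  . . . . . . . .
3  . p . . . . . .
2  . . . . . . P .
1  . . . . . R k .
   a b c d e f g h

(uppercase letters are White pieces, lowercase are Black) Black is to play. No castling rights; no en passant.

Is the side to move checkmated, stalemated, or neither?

Black to move; black king on g1.
In check: yes, from the white rook on f1.
Legal moves for Black: Kh2, Kxg2, Kxf1.
Black is in check but has 3 legal moves → neither.

neither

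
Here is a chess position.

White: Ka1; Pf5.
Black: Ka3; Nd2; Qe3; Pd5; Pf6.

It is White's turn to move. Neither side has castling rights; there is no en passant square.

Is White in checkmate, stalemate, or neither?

White to move; white king on a1.
In check: no.
King squares — b1: attacked by Nd2; a2: attacked by Ka3; b2: attacked by Ka3.
Legal moves for White: none.
Not in check and no legal moves → stalemate.

stalemate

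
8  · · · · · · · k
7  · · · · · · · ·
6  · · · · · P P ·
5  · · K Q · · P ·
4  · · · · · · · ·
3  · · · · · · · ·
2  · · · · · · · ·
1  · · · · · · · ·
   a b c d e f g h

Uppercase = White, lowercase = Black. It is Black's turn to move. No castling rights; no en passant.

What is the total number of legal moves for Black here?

Black to move; king on h8.
In check: no.
Legal moves: none.
Count: 0.

0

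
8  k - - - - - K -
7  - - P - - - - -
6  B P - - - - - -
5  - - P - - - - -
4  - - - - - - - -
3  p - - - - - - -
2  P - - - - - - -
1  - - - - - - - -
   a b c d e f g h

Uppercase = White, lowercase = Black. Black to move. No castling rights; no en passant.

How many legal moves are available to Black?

Black to move; king on a8.
In check: no.
Legal moves: none.
Count: 0.

0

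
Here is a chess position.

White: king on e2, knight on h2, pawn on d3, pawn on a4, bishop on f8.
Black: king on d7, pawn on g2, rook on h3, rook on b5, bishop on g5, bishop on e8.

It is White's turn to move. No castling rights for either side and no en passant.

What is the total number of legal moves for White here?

16

White to move; king on e2.
In check: no.
Legal moves: Bg7, Be7, Bh6, Bd6, Bc5, Bb4, Ba3, Ng4, Nf3, Nf1, Kf2, Ke1, Kd1, axb5, a5, d4.
Count: 16.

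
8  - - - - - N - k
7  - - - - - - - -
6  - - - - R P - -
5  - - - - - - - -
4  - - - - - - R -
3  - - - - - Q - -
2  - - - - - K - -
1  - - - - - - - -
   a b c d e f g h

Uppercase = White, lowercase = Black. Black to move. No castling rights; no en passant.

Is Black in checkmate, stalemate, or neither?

Black to move; black king on h8.
In check: no.
King squares — g7: attacked by Rg4; h7: attacked by Nf8; g8: attacked by Rg4.
Legal moves for Black: none.
Not in check and no legal moves → stalemate.

stalemate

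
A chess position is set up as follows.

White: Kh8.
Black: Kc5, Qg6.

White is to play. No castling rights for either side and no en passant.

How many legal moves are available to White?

0

White to move; king on h8.
In check: no.
Legal moves: none.
Count: 0.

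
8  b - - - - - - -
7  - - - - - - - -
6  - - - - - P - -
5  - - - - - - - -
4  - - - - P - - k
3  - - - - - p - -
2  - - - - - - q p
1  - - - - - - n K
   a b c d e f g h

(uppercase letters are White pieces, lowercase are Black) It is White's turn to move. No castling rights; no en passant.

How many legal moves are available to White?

0

White to move; king on h1.
In check: yes, from the black queen on g2.
Legal moves: none.
Count: 0.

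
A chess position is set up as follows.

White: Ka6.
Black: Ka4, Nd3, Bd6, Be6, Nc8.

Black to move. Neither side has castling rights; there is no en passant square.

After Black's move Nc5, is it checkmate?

After Nc5: white king on a6; in check: yes, from the black knight on c5.
King squares — a5: attacked by Ka4; b5: attacked by Ka4; b6: attacked by Nc8; a7: attacked by Nc8; b7: attacked by Nc5.
White has no legal moves → checkmate.

yes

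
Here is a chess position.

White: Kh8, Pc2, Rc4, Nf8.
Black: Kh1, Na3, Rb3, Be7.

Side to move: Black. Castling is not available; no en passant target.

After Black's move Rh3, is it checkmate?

no

After Rh3: white king on h8; in check: yes, from the black rook on h3.
White has 4 legal replies: Kg8, Kg7, Nh7, Rh4.
In check but a legal move exists → not checkmate.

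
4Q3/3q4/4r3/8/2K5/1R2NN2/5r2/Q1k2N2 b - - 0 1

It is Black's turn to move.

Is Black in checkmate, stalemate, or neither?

Black to move; black king on c1.
In check: yes, from the white queen on a1.
King squares — b1: attacked by Qa1; d1: attacked by Qa1; b2: attacked by Qa1; c2: attacked by Ne3; d2: attacked by Nf1.
Legal moves for Black: none.
In check with no legal moves → checkmate.

checkmate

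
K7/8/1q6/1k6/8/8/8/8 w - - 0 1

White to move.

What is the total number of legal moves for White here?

White to move; king on a8.
In check: no.
Legal moves: none.
Count: 0.

0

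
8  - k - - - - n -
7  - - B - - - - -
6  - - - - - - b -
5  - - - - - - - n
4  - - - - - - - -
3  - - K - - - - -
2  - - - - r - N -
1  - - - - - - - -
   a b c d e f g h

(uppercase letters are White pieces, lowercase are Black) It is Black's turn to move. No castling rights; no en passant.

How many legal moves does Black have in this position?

5

Black to move; king on b8.
In check: yes, from the white bishop on c7.
Legal moves: Kc8, Ka8, Kxc7, Kb7, Ka7.
Count: 5.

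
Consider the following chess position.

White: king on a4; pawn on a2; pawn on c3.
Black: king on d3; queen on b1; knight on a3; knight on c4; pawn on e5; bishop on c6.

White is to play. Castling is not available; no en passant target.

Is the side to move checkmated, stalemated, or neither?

White to move; white king on a4.
In check: yes, from the black bishop on c6.
King squares — a3: attacked by Nc4; b3: attacked by Qb1; b4: attacked by Qb1; a5: attacked by Nc4; b5: attacked by Qb1.
Legal moves for White: none.
In check with no legal moves → checkmate.

checkmate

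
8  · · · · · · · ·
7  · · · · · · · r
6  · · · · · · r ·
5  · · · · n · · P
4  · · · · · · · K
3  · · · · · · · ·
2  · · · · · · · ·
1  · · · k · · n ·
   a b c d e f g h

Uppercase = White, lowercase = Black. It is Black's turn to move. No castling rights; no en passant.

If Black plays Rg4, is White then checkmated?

yes

After Rg4: white king on h4; in check: yes, from the black rook on g4.
King squares — g3: attacked by Rg4; h3: attacked by Ng1; g4: attacked by Ne5; g5: attacked by Rg4; h5: own pawn.
White has no legal moves → checkmate.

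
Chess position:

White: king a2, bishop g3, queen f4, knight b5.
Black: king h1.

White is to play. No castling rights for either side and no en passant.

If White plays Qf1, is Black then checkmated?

yes

After Qf1: black king on h1; in check: yes, from the white queen on f1.
King squares — g1: attacked by Qf1; g2: attacked by Qf1; h2: attacked by Bg3.
Black has no legal moves → checkmate.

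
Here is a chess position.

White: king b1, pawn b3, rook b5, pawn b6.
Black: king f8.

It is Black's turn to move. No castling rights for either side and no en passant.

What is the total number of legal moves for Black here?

Black to move; king on f8.
In check: no.
Legal moves: Kg8, Ke8, Kg7, Kf7, Ke7.
Count: 5.

5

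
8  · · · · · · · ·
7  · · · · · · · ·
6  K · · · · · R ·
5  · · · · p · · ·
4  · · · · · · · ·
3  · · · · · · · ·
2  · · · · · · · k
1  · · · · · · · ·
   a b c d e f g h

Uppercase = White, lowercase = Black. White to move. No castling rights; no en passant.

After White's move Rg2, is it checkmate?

After Rg2: black king on h2; in check: yes, from the white rook on g2.
Black has 3 legal replies: Kh3, Kxg2, Kh1.
In check but a legal move exists → not checkmate.

no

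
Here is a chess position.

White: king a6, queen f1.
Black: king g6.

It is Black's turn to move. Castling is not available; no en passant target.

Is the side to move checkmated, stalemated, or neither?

neither

Black to move; black king on g6.
In check: no.
Legal moves for Black: Kh7, Kg7, Kh6, Kh5, Kg5.
Black has 5 legal moves and is not in check → neither.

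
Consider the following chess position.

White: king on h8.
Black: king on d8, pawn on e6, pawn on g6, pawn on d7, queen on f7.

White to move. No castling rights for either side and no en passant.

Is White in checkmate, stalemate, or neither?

stalemate

White to move; white king on h8.
In check: no.
King squares — g7: attacked by Qf7; h7: attacked by Qf7; g8: attacked by Qf7.
Legal moves for White: none.
Not in check and no legal moves → stalemate.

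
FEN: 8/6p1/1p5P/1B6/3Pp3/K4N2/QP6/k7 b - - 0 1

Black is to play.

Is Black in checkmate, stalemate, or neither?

checkmate

Black to move; black king on a1.
In check: yes, from the white queen on a2.
King squares — b1: attacked by Qa2; a2: attacked by Ka3; b2: attacked by Qa2.
Legal moves for Black: none.
In check with no legal moves → checkmate.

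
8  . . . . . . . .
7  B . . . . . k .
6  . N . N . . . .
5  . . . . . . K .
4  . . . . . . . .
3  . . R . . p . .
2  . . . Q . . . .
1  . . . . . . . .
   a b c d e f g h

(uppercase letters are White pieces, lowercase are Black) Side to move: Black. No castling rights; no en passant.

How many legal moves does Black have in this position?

5

Black to move; king on g7.
In check: no.
Legal moves: Kh8, Kg8, Kf8, Kh7, f2.
Count: 5.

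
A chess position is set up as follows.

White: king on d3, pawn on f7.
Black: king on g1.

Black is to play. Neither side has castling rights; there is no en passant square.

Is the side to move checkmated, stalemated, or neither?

neither

Black to move; black king on g1.
In check: no.
Legal moves for Black: Kh2, Kg2, Kf2, Kh1, Kf1.
Black has 5 legal moves and is not in check → neither.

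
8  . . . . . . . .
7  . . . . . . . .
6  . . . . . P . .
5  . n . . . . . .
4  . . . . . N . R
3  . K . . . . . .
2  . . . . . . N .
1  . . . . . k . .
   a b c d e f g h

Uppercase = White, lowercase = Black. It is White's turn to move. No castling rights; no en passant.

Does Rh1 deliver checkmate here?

no

After Rh1: black king on f1; in check: yes, from the white rook on h1.
Black has 1 legal reply: Kf2.
In check but a legal move exists → not checkmate.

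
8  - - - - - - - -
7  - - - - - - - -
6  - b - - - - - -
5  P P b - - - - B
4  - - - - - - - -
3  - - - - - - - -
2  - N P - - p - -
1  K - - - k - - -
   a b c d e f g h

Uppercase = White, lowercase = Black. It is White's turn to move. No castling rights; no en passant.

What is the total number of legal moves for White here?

White to move; king on a1.
In check: no.
Legal moves: Be8, Bf7, Bg6, Bg4, Bf3, Be2, Bd1, Nc4, Na4, Nd3+, Nd1, Ka2, Kb1, axb6, a6, c3, c4.
Count: 17.

17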